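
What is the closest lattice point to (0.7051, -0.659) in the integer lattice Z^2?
(1, -1)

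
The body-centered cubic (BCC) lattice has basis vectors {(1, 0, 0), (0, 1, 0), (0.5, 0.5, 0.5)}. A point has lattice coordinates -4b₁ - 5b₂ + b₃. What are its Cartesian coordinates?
(-3.5, -4.5, 0.5)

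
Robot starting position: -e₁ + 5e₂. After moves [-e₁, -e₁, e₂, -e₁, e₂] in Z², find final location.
(-4, 7)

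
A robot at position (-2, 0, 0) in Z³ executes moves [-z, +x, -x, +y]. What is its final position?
(-2, 1, -1)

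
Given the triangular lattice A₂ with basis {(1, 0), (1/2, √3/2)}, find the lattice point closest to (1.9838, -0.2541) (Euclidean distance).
(2, 0)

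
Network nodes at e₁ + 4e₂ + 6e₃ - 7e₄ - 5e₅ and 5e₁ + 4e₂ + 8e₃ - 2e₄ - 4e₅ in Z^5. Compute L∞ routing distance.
5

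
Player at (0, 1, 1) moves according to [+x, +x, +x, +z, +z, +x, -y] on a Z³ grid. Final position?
(4, 0, 3)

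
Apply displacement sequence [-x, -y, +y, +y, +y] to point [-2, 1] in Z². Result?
(-3, 3)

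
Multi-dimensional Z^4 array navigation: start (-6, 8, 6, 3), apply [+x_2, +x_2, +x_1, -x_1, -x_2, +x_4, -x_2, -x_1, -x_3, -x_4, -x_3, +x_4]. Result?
(-7, 8, 4, 4)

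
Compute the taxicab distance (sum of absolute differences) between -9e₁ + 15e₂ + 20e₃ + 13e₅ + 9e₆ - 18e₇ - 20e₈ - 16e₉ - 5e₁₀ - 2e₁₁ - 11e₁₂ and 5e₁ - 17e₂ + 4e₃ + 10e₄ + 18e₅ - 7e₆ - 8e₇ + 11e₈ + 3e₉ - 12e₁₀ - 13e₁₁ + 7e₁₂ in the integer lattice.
189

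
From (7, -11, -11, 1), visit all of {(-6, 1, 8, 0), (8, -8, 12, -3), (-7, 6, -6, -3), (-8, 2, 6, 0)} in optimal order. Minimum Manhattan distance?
86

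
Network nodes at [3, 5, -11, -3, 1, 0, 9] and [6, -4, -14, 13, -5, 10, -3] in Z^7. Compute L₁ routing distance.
59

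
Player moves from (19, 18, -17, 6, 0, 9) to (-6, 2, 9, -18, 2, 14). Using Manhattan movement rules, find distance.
98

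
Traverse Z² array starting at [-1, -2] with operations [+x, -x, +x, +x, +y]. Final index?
(1, -1)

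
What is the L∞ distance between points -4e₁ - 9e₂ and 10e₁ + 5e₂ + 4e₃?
14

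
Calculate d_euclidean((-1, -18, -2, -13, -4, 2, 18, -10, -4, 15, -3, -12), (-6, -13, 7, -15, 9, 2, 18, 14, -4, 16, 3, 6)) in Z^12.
35.2278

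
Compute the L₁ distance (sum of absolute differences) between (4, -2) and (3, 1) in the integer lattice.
4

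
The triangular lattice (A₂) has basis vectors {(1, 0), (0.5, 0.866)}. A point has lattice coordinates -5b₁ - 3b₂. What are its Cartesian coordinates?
(-6.5, -2.598)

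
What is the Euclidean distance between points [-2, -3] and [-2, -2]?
1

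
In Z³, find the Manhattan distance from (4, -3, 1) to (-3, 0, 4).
13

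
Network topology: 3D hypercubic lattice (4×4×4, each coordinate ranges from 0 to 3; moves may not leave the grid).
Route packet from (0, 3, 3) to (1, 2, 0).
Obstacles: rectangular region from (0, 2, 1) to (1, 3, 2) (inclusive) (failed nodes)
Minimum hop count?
7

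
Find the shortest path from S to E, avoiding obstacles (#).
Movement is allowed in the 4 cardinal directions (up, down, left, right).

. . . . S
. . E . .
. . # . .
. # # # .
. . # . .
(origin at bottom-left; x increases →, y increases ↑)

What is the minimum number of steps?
3
(one shortest path: (4, 4) → (3, 4) → (2, 4) → (2, 3))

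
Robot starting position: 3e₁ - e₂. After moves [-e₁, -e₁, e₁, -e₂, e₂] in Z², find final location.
(2, -1)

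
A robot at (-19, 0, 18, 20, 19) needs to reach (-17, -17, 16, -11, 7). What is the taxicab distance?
64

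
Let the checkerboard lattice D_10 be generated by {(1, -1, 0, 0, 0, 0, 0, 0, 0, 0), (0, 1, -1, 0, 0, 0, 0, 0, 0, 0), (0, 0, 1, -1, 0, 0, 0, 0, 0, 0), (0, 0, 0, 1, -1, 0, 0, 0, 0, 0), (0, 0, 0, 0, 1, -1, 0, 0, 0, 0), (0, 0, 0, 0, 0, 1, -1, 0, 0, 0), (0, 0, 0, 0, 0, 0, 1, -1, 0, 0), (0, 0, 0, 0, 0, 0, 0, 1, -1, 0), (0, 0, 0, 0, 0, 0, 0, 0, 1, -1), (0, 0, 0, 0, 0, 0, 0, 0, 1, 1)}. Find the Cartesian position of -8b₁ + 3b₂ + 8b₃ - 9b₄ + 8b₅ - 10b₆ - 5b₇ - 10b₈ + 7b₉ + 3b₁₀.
(-8, 11, 5, -17, 17, -18, 5, -5, 20, -4)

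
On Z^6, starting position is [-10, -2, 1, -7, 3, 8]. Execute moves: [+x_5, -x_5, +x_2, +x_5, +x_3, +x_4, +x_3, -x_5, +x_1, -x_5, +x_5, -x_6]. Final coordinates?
(-9, -1, 3, -6, 3, 7)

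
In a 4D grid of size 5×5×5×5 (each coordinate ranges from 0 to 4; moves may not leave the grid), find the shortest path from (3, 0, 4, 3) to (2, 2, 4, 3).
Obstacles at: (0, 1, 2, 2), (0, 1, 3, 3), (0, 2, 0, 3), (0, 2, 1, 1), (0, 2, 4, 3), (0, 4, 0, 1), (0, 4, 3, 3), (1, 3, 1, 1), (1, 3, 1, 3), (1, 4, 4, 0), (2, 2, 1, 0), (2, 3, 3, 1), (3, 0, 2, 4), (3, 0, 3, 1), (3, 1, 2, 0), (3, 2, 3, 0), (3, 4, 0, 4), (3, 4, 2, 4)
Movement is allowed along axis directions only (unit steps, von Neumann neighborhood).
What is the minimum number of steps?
3
(one shortest path: (3, 0, 4, 3) → (2, 0, 4, 3) → (2, 1, 4, 3) → (2, 2, 4, 3))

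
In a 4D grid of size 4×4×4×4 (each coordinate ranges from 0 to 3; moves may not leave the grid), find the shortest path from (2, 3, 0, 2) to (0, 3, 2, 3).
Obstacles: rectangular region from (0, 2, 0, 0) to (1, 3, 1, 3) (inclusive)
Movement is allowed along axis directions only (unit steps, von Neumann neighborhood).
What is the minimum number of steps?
5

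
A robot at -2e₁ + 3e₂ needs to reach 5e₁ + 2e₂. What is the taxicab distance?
8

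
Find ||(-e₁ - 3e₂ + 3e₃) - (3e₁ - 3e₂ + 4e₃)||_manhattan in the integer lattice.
5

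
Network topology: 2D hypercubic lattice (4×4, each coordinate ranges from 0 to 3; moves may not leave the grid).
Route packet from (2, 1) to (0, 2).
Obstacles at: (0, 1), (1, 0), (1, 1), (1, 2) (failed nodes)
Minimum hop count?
5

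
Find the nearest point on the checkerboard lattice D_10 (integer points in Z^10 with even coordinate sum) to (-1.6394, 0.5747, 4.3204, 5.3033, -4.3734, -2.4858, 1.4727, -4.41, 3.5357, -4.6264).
(-2, 1, 4, 5, -4, -2, 1, -4, 4, -5)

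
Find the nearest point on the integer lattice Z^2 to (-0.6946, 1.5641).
(-1, 2)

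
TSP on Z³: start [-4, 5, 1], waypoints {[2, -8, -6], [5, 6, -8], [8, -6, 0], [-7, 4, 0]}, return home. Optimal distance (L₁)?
82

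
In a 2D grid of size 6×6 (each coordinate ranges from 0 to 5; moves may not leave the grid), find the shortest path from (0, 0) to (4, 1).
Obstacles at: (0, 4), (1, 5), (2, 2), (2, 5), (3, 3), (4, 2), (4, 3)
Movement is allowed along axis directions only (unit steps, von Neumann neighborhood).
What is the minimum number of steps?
5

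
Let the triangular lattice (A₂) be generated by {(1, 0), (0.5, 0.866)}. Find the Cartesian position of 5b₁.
(5, 0)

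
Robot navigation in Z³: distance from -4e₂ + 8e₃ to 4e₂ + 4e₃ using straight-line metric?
8.94427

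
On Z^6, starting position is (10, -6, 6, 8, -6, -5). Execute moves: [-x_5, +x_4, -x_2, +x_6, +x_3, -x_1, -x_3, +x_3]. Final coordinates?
(9, -7, 7, 9, -7, -4)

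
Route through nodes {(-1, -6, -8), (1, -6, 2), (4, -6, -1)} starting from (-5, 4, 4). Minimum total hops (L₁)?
36
(one optimal route: (-5, 4, 4) → (1, -6, 2) → (4, -6, -1) → (-1, -6, -8))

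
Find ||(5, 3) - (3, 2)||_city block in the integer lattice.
3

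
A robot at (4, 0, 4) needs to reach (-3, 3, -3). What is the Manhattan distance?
17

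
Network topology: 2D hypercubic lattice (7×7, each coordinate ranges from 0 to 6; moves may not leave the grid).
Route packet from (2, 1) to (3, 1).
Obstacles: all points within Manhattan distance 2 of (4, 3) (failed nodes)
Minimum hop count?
1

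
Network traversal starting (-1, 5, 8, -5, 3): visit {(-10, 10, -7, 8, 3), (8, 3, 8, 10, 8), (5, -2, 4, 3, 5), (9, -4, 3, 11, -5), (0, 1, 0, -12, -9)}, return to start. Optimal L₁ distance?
212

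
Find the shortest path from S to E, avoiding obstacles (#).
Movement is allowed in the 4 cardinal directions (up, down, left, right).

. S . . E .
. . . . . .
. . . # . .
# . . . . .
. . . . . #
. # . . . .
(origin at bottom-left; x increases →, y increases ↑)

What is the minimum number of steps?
3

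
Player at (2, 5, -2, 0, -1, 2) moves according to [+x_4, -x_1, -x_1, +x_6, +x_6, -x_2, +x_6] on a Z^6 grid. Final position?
(0, 4, -2, 1, -1, 5)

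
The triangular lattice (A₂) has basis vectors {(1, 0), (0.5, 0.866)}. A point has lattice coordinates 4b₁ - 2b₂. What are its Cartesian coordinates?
(3, -1.732)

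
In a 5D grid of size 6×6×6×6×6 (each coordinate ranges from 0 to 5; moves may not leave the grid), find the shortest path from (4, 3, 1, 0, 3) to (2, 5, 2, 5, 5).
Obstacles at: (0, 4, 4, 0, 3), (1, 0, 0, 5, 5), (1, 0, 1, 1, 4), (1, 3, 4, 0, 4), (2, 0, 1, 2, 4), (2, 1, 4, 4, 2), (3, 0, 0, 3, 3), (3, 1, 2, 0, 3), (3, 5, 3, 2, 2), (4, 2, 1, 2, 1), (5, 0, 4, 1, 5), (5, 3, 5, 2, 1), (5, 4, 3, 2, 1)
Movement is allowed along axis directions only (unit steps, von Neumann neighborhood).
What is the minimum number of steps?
12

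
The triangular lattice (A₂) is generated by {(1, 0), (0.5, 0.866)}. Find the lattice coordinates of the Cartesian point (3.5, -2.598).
5b₁ - 3b₂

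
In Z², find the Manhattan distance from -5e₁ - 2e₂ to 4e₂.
11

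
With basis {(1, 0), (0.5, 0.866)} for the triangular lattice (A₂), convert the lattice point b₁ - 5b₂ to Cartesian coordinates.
(-1.5, -4.33)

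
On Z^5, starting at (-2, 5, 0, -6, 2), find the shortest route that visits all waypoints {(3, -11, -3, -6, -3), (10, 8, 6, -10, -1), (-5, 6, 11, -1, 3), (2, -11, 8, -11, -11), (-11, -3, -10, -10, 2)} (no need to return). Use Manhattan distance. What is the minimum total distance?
159
(one optimal route: (-2, 5, 0, -6, 2) → (-5, 6, 11, -1, 3) → (10, 8, 6, -10, -1) → (2, -11, 8, -11, -11) → (3, -11, -3, -6, -3) → (-11, -3, -10, -10, 2))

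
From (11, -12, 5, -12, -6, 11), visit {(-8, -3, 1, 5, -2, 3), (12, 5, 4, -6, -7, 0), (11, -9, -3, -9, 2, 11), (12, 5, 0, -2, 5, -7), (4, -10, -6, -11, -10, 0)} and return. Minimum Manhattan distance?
228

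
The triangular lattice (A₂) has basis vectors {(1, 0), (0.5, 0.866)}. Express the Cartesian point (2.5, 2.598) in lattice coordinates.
b₁ + 3b₂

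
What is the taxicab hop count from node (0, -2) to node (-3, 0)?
5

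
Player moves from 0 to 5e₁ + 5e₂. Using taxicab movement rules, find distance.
10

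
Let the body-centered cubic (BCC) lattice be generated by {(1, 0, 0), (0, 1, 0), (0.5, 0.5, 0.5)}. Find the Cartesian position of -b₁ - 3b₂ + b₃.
(-0.5, -2.5, 0.5)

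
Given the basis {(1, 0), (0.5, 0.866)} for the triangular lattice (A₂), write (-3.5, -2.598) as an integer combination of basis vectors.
-2b₁ - 3b₂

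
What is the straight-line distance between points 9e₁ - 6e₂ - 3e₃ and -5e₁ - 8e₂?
14.4568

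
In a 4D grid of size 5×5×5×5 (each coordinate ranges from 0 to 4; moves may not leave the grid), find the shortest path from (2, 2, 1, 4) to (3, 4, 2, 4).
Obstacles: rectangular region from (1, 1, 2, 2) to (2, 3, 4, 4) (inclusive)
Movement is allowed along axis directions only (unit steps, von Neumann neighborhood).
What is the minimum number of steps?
4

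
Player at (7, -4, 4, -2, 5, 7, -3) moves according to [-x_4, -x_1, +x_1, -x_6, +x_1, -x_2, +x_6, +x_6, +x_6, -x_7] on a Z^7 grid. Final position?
(8, -5, 4, -3, 5, 9, -4)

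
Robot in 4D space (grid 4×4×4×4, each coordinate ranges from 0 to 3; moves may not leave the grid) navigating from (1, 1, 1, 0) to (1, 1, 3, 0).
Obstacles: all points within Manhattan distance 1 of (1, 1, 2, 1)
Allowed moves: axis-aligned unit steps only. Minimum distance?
4
(one shortest path: (1, 1, 1, 0) → (0, 1, 1, 0) → (0, 1, 2, 0) → (0, 1, 3, 0) → (1, 1, 3, 0))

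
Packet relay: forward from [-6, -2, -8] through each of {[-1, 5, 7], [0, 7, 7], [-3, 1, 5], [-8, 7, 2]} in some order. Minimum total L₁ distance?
43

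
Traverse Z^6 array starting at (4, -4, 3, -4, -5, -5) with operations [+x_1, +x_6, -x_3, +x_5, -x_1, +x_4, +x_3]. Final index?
(4, -4, 3, -3, -4, -4)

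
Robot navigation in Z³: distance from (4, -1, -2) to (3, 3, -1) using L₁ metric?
6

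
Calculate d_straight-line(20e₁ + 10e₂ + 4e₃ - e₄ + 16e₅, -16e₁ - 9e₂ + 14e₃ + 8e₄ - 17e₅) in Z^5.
54.1018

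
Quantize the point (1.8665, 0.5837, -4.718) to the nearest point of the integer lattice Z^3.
(2, 1, -5)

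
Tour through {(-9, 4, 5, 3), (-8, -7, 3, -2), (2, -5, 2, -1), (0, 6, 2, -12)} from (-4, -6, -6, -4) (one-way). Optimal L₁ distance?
80
(one optimal route: (-4, -6, -6, -4) → (2, -5, 2, -1) → (-8, -7, 3, -2) → (-9, 4, 5, 3) → (0, 6, 2, -12))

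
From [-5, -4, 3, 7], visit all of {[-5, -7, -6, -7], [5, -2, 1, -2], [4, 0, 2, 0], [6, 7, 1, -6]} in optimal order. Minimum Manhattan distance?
74
(one optimal route: (-5, -4, 3, 7) → (4, 0, 2, 0) → (5, -2, 1, -2) → (6, 7, 1, -6) → (-5, -7, -6, -7))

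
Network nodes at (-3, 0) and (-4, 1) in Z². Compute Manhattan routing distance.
2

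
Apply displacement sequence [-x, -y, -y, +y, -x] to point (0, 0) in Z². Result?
(-2, -1)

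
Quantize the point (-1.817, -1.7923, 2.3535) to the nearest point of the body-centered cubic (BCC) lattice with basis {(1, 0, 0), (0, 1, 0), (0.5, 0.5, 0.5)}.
(-2, -2, 2)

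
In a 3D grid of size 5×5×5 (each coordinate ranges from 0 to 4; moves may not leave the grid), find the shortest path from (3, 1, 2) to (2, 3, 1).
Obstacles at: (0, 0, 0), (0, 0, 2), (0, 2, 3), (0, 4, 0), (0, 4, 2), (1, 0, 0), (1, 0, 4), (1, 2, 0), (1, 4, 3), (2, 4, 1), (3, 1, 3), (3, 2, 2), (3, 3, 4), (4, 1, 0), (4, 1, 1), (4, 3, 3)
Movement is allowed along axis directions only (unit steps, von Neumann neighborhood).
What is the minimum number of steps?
4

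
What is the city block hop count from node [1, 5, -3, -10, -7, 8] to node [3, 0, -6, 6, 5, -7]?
53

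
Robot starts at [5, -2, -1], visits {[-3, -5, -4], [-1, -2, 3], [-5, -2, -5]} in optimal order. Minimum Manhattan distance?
28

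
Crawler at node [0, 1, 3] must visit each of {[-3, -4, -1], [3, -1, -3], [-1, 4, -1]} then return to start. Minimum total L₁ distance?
40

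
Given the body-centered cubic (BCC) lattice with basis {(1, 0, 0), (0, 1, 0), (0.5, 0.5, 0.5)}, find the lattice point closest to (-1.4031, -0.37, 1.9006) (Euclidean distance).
(-1.5, -0.5, 1.5)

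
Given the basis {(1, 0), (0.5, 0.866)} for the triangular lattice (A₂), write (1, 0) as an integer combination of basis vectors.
b₁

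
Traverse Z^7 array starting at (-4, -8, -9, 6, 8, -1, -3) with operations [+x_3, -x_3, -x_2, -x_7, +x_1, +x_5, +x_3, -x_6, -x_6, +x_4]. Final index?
(-3, -9, -8, 7, 9, -3, -4)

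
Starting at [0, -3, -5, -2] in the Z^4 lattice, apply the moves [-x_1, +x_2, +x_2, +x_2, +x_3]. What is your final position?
(-1, 0, -4, -2)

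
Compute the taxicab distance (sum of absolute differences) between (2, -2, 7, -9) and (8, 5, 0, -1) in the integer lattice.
28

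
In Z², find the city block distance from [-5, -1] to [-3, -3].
4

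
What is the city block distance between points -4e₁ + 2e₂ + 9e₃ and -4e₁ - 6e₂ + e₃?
16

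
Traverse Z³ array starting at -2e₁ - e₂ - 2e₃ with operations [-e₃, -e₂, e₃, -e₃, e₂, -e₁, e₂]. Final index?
(-3, 0, -3)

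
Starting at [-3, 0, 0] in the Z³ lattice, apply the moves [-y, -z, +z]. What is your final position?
(-3, -1, 0)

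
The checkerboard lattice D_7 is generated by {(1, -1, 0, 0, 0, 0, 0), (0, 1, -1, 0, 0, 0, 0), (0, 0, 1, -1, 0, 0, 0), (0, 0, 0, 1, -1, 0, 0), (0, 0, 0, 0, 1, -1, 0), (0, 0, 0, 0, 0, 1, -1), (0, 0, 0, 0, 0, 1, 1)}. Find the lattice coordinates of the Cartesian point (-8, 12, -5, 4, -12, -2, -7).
-8b₁ + 4b₂ - b₃ + 3b₄ - 9b₅ - 2b₆ - 9b₇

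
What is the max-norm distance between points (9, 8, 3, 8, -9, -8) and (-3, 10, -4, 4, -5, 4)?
12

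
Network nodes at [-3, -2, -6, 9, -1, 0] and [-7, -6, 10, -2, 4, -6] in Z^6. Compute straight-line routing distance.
21.6795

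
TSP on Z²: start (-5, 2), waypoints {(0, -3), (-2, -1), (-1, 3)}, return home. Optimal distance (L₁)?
22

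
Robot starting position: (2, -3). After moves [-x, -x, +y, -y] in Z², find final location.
(0, -3)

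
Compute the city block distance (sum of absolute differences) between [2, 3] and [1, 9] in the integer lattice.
7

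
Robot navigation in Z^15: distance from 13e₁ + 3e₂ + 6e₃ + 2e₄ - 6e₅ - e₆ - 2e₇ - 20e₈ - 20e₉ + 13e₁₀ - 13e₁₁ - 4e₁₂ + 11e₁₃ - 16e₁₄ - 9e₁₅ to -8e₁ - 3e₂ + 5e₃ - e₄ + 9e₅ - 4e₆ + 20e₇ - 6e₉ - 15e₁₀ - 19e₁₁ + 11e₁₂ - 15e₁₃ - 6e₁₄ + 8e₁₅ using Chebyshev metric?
28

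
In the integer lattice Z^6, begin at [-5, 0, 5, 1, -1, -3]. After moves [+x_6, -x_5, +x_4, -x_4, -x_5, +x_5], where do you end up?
(-5, 0, 5, 1, -2, -2)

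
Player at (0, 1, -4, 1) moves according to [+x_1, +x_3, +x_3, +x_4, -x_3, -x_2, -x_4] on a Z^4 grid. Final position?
(1, 0, -3, 1)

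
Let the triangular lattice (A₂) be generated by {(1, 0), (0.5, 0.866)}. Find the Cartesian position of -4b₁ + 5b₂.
(-1.5, 4.33)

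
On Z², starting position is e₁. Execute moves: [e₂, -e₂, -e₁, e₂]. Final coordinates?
(0, 1)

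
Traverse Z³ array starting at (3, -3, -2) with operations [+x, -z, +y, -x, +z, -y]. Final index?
(3, -3, -2)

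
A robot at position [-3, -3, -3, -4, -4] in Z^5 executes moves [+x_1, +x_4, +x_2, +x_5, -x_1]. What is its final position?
(-3, -2, -3, -3, -3)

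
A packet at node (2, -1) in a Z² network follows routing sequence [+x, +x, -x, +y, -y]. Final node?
(3, -1)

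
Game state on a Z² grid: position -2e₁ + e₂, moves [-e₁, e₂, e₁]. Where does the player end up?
(-2, 2)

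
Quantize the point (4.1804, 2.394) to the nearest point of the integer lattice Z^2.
(4, 2)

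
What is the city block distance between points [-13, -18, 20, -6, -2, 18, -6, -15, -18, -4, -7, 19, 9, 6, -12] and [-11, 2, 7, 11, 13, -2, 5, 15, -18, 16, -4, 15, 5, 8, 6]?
179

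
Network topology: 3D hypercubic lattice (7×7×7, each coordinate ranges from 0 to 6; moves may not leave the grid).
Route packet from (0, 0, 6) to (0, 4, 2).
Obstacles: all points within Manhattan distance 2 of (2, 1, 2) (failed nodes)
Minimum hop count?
8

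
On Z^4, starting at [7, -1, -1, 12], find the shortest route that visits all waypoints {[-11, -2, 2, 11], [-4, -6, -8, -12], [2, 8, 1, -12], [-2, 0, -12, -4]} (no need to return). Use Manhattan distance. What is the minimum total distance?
112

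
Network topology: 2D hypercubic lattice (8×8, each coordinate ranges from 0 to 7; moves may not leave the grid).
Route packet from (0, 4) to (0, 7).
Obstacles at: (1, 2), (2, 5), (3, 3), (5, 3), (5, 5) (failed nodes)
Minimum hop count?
3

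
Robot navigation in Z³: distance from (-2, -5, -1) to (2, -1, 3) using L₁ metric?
12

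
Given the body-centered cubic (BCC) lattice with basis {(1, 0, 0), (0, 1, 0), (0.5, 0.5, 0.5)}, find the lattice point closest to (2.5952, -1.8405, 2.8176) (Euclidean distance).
(3, -2, 3)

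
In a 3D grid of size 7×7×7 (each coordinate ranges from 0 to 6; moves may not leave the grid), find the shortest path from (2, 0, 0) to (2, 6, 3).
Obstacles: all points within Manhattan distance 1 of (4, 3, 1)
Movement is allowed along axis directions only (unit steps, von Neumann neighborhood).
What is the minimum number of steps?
9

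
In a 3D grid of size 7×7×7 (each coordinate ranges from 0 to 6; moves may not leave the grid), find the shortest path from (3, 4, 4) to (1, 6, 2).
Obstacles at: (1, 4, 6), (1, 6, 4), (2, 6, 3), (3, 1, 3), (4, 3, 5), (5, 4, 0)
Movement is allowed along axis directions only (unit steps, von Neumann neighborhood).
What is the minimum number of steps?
6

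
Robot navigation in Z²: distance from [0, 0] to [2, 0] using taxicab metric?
2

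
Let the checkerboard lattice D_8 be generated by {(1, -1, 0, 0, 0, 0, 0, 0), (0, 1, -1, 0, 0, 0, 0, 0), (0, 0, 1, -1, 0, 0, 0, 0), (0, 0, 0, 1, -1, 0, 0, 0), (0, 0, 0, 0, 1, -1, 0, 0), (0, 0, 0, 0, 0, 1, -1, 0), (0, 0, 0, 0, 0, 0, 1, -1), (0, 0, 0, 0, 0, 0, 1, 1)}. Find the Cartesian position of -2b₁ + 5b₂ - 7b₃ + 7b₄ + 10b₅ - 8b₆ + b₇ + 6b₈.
(-2, 7, -12, 14, 3, -18, 15, 5)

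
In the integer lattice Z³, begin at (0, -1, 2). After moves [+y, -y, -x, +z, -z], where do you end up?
(-1, -1, 2)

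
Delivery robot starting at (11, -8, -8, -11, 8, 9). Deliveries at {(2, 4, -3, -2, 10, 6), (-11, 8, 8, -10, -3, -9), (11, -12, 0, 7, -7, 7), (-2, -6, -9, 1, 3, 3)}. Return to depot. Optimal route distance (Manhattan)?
268
(one optimal route: (11, -8, -8, -11, 8, 9) → (2, 4, -3, -2, 10, 6) → (-11, 8, 8, -10, -3, -9) → (-2, -6, -9, 1, 3, 3) → (11, -12, 0, 7, -7, 7) → (11, -8, -8, -11, 8, 9))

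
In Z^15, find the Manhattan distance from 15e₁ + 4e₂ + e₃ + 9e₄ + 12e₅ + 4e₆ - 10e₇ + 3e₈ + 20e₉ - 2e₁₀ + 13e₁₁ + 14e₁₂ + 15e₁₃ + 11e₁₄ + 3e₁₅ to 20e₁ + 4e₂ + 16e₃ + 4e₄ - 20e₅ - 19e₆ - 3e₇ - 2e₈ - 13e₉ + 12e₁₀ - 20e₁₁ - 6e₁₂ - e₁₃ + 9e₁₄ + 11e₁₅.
218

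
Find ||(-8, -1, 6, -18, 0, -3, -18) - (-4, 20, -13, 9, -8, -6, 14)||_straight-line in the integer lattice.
51.4198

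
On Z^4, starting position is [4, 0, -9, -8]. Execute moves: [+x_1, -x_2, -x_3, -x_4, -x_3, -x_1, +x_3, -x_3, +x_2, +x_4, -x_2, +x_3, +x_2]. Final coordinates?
(4, 0, -10, -8)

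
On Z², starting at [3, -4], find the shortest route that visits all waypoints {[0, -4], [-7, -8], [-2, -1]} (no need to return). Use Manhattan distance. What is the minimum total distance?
20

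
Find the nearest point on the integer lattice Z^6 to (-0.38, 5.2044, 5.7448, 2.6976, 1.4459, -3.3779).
(0, 5, 6, 3, 1, -3)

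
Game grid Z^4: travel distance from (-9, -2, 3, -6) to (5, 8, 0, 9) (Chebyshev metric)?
15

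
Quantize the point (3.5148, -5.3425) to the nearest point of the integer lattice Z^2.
(4, -5)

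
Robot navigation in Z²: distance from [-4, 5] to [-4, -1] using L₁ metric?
6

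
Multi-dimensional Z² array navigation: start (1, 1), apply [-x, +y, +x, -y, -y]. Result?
(1, 0)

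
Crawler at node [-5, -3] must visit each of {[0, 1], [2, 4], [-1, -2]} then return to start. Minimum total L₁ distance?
28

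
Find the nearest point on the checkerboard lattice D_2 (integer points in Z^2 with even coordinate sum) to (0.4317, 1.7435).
(0, 2)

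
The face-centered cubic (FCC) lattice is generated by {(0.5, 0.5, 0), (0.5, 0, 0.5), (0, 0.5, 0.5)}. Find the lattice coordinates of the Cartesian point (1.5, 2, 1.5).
2b₁ + b₂ + 2b₃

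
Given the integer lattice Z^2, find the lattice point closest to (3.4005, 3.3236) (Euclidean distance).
(3, 3)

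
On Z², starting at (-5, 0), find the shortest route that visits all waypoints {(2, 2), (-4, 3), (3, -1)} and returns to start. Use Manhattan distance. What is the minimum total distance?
24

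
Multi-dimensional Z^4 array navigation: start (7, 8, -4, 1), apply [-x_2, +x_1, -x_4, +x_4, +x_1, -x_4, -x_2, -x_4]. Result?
(9, 6, -4, -1)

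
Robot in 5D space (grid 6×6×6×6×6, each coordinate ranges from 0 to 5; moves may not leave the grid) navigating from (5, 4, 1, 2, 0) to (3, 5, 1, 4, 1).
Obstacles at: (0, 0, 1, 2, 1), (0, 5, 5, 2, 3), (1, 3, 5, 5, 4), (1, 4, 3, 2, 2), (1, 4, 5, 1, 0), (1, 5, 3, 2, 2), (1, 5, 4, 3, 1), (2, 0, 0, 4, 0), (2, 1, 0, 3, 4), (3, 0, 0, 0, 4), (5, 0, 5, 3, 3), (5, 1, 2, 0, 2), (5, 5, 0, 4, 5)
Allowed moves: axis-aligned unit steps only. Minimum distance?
6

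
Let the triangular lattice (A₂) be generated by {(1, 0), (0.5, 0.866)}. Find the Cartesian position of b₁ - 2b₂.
(0, -1.732)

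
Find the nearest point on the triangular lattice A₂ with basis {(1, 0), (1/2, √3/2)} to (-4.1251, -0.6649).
(-4.5, -0.866)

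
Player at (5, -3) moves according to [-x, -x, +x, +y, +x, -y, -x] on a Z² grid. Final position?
(4, -3)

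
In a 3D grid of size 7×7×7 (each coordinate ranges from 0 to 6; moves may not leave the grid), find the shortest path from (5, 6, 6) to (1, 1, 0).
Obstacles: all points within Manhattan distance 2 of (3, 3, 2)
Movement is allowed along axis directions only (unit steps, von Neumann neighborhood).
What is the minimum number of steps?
15
(one shortest path: (5, 6, 6) → (4, 6, 6) → (3, 6, 6) → (2, 6, 6) → (1, 6, 6) → (1, 5, 6) → (1, 4, 6) → (1, 3, 6) → (1, 2, 6) → (1, 1, 6) → (1, 1, 5) → (1, 1, 4) → (1, 1, 3) → (1, 1, 2) → (1, 1, 1) → (1, 1, 0))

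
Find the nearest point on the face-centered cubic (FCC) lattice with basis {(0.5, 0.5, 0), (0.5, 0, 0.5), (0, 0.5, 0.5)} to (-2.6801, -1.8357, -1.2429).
(-2.5, -2, -1.5)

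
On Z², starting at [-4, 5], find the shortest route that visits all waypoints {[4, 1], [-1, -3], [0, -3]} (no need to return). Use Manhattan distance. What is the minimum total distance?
20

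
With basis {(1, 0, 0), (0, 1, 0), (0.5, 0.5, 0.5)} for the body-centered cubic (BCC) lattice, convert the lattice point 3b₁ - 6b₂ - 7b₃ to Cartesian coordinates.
(-0.5, -9.5, -3.5)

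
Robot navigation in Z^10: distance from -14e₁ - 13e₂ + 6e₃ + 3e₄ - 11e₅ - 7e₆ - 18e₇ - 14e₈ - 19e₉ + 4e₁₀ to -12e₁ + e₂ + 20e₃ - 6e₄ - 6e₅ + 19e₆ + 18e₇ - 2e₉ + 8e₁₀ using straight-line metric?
54.5436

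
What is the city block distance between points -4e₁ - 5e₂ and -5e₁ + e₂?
7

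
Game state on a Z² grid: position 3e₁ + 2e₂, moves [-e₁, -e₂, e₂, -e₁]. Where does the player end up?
(1, 2)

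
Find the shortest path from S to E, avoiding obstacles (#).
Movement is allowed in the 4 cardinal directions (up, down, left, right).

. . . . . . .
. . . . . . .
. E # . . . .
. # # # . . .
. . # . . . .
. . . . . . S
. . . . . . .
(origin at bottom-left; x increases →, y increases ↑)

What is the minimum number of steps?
10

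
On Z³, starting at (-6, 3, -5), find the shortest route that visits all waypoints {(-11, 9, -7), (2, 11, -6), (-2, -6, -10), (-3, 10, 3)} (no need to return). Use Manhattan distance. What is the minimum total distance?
72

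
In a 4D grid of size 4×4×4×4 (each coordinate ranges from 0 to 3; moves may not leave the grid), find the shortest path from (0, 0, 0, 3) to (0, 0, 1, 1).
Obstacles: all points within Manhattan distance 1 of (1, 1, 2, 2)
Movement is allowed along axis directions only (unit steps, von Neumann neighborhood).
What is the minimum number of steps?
3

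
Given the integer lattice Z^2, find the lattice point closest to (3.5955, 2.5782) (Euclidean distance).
(4, 3)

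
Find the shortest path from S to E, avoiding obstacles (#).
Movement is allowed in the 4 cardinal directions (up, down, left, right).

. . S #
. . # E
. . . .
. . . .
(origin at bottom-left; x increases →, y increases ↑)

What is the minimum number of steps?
6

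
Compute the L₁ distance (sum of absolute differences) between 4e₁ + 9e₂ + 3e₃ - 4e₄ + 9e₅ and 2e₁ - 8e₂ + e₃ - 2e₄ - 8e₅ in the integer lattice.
40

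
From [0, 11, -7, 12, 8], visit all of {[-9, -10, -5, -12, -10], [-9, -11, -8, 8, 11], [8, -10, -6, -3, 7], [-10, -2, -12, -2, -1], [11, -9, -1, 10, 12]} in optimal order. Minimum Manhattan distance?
174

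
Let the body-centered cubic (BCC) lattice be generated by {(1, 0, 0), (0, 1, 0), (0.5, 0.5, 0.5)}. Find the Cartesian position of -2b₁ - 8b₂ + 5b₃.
(0.5, -5.5, 2.5)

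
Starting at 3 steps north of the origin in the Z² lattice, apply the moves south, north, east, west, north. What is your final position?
(0, 4)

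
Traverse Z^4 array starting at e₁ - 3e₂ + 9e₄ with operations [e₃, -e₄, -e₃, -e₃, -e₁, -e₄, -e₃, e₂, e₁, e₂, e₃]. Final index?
(1, -1, -1, 7)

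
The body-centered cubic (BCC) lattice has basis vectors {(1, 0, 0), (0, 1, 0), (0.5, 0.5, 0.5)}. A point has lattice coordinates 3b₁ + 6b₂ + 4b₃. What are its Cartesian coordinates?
(5, 8, 2)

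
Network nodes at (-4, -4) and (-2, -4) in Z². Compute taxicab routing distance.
2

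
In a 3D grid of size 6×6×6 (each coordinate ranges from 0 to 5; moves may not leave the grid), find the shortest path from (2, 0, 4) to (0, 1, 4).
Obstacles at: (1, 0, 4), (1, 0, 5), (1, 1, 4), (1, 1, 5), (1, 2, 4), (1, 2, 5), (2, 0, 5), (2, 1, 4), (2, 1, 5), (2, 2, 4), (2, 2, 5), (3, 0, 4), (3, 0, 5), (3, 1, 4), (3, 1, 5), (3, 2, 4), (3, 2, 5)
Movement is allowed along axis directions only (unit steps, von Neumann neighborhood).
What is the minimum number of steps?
5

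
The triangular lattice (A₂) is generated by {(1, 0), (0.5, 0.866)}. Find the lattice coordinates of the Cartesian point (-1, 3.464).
-3b₁ + 4b₂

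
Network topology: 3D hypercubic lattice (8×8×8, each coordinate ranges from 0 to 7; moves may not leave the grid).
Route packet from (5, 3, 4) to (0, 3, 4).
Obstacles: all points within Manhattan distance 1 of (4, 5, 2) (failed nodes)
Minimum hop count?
5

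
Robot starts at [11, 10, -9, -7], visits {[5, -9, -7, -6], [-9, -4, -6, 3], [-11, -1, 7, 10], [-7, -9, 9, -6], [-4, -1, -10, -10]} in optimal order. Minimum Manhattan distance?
132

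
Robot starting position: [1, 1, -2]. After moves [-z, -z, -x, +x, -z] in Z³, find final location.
(1, 1, -5)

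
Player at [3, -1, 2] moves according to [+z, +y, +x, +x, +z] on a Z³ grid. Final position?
(5, 0, 4)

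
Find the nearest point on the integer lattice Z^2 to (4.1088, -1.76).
(4, -2)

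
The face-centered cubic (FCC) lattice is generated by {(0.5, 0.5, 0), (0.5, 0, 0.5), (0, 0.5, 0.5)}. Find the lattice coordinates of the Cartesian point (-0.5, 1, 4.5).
-4b₁ + 3b₂ + 6b₃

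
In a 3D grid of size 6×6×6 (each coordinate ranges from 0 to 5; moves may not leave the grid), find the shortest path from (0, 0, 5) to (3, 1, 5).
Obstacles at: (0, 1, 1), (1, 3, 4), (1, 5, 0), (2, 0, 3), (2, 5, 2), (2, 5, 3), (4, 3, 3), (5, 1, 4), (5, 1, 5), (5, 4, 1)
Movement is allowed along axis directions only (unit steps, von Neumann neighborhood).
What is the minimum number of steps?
4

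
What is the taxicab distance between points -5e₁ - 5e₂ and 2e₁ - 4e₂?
8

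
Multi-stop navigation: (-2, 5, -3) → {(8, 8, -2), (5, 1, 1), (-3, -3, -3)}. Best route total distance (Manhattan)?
38
(one optimal route: (-2, 5, -3) → (-3, -3, -3) → (5, 1, 1) → (8, 8, -2))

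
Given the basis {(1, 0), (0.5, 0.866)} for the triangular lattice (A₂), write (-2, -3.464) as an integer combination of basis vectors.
-4b₂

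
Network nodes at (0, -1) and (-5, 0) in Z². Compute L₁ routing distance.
6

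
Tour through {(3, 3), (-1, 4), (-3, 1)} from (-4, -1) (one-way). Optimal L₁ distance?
13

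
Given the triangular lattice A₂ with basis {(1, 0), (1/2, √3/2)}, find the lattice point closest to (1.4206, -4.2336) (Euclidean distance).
(1.5, -4.33)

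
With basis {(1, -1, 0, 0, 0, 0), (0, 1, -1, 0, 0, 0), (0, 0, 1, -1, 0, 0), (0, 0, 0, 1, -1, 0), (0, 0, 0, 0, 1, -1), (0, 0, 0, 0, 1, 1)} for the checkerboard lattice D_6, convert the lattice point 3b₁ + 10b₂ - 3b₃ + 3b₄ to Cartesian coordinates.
(3, 7, -13, 6, -3, 0)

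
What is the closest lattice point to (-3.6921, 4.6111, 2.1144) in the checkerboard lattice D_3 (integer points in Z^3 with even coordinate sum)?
(-4, 4, 2)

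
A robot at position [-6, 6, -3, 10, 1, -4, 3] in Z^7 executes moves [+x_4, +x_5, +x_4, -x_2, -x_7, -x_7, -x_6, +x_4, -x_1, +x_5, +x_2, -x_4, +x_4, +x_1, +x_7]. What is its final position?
(-6, 6, -3, 13, 3, -5, 2)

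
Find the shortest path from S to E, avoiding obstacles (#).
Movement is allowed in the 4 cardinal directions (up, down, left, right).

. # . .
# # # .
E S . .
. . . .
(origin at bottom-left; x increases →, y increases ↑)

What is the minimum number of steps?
1
(one shortest path: (1, 1) → (0, 1))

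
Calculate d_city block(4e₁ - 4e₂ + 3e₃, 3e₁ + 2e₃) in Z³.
6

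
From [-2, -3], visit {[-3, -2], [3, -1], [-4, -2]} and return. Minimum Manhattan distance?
18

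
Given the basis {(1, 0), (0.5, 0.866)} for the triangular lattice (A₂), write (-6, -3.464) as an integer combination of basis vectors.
-4b₁ - 4b₂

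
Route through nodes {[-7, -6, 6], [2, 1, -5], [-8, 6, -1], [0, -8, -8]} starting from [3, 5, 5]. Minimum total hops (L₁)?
72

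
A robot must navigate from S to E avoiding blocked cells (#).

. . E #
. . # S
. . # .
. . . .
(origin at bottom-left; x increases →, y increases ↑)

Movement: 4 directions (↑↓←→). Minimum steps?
8
(one shortest path: (3, 2) → (3, 1) → (3, 0) → (2, 0) → (1, 0) → (1, 1) → (1, 2) → (1, 3) → (2, 3))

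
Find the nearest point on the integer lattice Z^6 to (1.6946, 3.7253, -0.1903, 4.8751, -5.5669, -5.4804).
(2, 4, 0, 5, -6, -5)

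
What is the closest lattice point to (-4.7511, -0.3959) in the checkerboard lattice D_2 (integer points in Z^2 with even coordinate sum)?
(-5, -1)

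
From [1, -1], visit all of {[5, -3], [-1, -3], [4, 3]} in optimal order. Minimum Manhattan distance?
17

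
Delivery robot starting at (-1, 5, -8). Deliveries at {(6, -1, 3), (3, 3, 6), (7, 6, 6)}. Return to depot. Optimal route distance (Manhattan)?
62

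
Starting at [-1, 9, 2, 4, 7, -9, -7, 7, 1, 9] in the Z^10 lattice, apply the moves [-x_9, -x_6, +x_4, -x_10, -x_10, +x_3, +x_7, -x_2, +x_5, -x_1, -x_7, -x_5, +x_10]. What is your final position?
(-2, 8, 3, 5, 7, -10, -7, 7, 0, 8)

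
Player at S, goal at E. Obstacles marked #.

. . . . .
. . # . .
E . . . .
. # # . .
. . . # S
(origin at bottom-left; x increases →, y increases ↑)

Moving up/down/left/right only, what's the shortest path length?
6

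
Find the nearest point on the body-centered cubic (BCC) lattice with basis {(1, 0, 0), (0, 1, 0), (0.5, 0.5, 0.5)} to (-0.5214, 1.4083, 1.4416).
(-0.5, 1.5, 1.5)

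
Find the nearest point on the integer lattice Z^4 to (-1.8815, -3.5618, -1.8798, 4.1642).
(-2, -4, -2, 4)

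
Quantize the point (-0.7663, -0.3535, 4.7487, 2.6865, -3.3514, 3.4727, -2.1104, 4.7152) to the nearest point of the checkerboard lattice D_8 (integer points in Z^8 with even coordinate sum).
(-1, 0, 5, 3, -3, 3, -2, 5)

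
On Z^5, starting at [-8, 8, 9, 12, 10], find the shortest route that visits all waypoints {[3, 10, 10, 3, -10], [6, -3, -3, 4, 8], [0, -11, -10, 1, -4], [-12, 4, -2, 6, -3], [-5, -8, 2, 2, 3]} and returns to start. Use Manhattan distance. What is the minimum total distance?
226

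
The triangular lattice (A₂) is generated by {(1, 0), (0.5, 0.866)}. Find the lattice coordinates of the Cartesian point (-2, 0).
-2b₁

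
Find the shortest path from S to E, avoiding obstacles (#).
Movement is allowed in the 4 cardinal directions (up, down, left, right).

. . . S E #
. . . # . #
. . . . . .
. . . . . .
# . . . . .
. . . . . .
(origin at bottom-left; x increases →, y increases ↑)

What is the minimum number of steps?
1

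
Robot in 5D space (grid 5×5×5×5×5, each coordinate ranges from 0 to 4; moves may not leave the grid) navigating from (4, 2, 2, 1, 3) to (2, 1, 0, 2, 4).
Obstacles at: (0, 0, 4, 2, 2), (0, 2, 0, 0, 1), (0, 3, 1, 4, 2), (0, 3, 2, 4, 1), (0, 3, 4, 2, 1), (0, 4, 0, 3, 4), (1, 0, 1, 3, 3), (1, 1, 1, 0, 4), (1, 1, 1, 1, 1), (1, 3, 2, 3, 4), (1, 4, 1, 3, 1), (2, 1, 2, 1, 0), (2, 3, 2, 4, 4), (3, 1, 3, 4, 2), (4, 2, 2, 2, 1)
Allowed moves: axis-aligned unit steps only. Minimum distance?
7
(one shortest path: (4, 2, 2, 1, 3) → (3, 2, 2, 1, 3) → (2, 2, 2, 1, 3) → (2, 1, 2, 1, 3) → (2, 1, 1, 1, 3) → (2, 1, 0, 1, 3) → (2, 1, 0, 2, 3) → (2, 1, 0, 2, 4))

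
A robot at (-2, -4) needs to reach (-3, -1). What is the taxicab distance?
4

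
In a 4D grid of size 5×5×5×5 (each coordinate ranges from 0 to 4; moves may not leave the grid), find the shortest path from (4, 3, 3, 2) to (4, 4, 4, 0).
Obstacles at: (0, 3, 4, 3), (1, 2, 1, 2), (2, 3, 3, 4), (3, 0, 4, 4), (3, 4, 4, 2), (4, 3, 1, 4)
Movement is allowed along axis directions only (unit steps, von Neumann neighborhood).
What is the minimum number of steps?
4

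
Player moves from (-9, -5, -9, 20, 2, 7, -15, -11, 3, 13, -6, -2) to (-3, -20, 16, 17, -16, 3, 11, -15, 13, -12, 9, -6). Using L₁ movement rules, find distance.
155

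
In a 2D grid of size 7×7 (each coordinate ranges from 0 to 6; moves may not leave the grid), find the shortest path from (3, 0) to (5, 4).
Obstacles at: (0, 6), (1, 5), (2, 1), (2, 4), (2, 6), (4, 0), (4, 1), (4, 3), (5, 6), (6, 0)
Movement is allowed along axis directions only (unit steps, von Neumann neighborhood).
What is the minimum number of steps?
6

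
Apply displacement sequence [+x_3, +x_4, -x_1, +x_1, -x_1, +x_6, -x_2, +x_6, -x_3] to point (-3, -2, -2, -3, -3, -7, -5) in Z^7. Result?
(-4, -3, -2, -2, -3, -5, -5)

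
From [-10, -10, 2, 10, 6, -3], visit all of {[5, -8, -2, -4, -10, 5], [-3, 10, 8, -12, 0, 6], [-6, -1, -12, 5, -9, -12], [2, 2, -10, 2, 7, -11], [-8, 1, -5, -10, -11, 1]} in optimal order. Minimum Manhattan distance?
218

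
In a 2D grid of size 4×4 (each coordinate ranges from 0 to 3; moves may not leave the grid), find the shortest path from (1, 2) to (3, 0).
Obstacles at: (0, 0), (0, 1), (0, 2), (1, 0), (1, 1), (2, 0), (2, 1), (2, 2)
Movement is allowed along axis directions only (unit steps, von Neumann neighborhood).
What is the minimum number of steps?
6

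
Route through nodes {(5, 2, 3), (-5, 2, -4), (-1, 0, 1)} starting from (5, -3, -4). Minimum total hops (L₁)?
33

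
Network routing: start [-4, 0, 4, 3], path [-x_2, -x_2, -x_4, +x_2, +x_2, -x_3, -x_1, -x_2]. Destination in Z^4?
(-5, -1, 3, 2)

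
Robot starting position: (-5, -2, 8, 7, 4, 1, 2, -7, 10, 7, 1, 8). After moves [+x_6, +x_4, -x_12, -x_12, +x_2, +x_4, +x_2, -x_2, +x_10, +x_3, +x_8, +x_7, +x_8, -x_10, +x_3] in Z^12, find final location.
(-5, -1, 10, 9, 4, 2, 3, -5, 10, 7, 1, 6)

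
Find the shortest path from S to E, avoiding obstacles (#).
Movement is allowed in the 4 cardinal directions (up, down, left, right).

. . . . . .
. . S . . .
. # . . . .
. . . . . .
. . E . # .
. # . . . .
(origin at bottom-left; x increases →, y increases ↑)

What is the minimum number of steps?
3
(one shortest path: (2, 4) → (2, 3) → (2, 2) → (2, 1))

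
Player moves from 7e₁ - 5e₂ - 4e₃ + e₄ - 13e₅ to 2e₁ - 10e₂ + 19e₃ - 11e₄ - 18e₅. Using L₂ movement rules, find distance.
27.3496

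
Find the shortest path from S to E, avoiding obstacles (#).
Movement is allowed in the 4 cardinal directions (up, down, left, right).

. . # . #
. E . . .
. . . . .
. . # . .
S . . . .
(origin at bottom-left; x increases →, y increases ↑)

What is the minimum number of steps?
4
(one shortest path: (0, 0) → (1, 0) → (1, 1) → (1, 2) → (1, 3))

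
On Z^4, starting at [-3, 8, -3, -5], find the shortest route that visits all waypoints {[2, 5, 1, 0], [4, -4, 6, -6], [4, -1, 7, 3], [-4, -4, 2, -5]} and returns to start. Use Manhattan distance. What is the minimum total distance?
78
(one optimal route: (-3, 8, -3, -5) → (2, 5, 1, 0) → (4, -1, 7, 3) → (4, -4, 6, -6) → (-4, -4, 2, -5) → (-3, 8, -3, -5))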